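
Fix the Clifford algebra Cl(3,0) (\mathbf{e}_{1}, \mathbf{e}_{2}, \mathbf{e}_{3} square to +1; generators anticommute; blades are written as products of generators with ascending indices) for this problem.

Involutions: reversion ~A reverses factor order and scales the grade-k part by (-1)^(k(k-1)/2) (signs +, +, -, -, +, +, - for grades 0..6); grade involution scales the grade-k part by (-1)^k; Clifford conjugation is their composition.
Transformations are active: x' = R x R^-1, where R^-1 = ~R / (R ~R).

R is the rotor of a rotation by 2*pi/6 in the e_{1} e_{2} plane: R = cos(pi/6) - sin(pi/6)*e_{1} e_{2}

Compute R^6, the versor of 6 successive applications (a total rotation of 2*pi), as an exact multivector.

Half-angle bookkeeping: 6 applications in e_{1} e_{2} add up to rotor phase 6*pi/6 = \pi, so R^6 = cos(\pi) - sin(\pi)*e_{1} e_{2}.
cos(\pi) = -1 and sin(\pi) = 0, so R^6 = -1. The total rotation 2*pi is 1 full turn, so every vector returns to itself, yet the rotor is -1, on the OTHER sheet of the double cover (an odd number of 2*pi turns).
Answer: -1


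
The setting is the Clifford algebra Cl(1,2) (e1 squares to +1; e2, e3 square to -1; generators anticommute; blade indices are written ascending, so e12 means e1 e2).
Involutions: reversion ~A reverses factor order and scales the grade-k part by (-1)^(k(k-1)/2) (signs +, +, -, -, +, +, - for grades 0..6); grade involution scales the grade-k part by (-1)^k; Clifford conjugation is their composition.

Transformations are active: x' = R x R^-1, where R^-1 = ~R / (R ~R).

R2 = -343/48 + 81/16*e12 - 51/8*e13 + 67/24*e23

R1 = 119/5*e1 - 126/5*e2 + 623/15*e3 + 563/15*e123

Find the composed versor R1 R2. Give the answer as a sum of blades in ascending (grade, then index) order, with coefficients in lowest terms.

Distribute over the terms of R1 (each basis-blade product reordered to ascending indices, repeated generators contracted through their squares):
(119/5*e1) R2 = -40817/240*e1 + 9639/80*e2 - 6069/40*e3 + 7973/120*e123
(-126/5*e2) R2 = -5103/40*e1 + 7203/40*e2 + 1407/20*e3 - 3213/20*e123
(623/15*e3) R2 = -10591/40*e1 + 41741/360*e2 - 213689/720*e3 + 16821/80*e123
(563/15*e123) R2 = -37721/360*e1 + 9571/40*e2 + 15201/80*e3 - 193109/720*e123
Summing the partial products and collecting blades:
Answer: -96077/144*e1 + 94433/144*e2 - 13547/72*e3 - 10955/72*e123


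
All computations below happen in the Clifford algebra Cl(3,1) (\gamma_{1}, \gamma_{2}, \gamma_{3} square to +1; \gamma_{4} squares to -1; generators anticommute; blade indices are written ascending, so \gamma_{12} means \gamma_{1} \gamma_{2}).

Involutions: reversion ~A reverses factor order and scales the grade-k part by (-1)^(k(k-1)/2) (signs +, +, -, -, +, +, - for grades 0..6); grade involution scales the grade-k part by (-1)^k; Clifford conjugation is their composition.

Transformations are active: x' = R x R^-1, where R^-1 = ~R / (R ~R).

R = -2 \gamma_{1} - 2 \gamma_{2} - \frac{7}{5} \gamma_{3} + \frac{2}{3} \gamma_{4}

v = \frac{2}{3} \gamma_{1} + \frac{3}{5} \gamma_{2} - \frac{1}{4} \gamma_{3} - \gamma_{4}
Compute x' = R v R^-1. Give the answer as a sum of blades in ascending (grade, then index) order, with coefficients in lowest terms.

~R = -2 \gamma_{1} - 2 \gamma_{2} - \frac{7}{5} \gamma_{3} + \frac{2}{3} \gamma_{4}, and R ~R = \frac{2141}{225}, so R^-1 = ~R / (\frac{2141}{225}).
R v = -\frac{91}{60} + \frac{2}{15} \gamma_{12} + \frac{43}{30} \gamma_{13} + \frac{14}{9} \gamma_{14} + \frac{67}{50} \gamma_{23} + \frac{8}{5} \gamma_{24} + \frac{47}{30} \gamma_{34}
Answer: -\frac{187}{6423} \gamma_{1} + \frac{402}{10705} \gamma_{2} + \frac{5963}{8564} \gamma_{3} + \frac{1686}{2141} \gamma_{4}


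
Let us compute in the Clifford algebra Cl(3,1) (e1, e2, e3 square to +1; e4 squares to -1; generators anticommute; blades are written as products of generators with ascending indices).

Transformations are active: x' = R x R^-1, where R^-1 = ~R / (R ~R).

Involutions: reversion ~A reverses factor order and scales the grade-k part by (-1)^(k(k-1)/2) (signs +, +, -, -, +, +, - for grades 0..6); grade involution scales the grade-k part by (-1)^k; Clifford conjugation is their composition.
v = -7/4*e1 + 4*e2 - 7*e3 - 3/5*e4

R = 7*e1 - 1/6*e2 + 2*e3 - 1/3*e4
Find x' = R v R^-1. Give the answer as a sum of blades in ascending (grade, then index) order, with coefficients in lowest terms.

~R = 7*e1 - 1/6*e2 + 2*e3 - 1/3*e4, and R ~R = 635/12, so R^-1 = ~R / (635/12).
R v = -1627/60 + 665/24*e1 e2 - 91/2*e1 e3 - 287/60*e1 e4 - 41/6*e2 e3 + 43/30*e2 e4 - 53/15*e3 e4
Answer: -68887/12700*e1 - 36473/9525*e2 + 15717/3175*e3 + 8969/9525*e4


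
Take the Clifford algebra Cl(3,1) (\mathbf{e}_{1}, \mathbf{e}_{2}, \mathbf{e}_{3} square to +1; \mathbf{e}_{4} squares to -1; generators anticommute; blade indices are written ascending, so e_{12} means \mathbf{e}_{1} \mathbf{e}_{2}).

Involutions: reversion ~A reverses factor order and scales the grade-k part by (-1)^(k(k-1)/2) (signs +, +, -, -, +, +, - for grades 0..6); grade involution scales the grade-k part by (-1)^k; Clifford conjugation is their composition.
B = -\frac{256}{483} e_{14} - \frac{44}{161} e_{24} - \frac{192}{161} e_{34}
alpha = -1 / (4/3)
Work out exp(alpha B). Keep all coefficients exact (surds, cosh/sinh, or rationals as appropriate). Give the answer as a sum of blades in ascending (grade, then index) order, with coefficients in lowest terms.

B^2 term by term: the squares give (-\frac{256}{483})^2*(e_{14})^2 + (-\frac{44}{161})^2*(e_{24})^2 + (-\frac{192}{161})^2*(e_{34})^2 = \frac{65536}{233289}*(+1) + \frac{1936}{25921}*(+1) + \frac{36864}{25921}*(+1) = \frac{16}{9} (each basis 2-blade squares to minus the product of its generators' squares); cross terms between blades sharing an index anticommute and cancel. So B^2 = \frac{16}{9}.
B^2 = \frac{16}{9} — a positive square means the series sums to a boost: l = \frac{4}{3}, alpha*l = -1, so exp(alpha B) = cosh(-1) + (sinh(-1)/(\frac{4}{3}))*B = \cosh{\left(1 \right)} + (- \frac{3 \sinh{\left(1 \right)}}{4})*B.
Answer: \cosh{\left(1 \right)} + \frac{64 \sinh{\left(1 \right)}}{161} e_{14} + \frac{33 \sinh{\left(1 \right)}}{161} e_{24} + \frac{144 \sinh{\left(1 \right)}}{161} e_{34}


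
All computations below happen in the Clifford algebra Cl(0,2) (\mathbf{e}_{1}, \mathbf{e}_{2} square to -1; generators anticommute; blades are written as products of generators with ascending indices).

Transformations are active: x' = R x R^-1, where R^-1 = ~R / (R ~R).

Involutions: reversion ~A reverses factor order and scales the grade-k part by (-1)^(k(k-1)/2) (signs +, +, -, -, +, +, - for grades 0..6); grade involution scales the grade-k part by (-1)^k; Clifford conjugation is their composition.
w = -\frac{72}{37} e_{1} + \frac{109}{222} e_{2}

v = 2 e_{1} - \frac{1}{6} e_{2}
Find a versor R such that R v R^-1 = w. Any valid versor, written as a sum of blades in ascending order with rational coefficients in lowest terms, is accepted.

R = v + w = \frac{2}{37} e_{1} + \frac{12}{37} e_{2} works: the equal norms (-\frac{145}{36}) guarantee its sandwich swaps v into w.
Answer: \frac{2}{37} e_{1} + \frac{12}{37} e_{2}


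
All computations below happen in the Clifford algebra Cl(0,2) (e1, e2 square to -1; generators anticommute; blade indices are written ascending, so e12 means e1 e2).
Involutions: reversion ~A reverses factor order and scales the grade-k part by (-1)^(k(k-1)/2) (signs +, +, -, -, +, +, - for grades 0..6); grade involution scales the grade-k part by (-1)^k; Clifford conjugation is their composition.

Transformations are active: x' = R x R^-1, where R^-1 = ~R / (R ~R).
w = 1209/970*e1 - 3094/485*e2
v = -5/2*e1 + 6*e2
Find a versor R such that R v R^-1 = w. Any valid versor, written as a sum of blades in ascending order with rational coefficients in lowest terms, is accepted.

The midline construction: v and w both square to -169/4, so reflecting in their sum -608/485*e1 - 184/485*e2 exchanges them.
Answer: -608/485*e1 - 184/485*e2


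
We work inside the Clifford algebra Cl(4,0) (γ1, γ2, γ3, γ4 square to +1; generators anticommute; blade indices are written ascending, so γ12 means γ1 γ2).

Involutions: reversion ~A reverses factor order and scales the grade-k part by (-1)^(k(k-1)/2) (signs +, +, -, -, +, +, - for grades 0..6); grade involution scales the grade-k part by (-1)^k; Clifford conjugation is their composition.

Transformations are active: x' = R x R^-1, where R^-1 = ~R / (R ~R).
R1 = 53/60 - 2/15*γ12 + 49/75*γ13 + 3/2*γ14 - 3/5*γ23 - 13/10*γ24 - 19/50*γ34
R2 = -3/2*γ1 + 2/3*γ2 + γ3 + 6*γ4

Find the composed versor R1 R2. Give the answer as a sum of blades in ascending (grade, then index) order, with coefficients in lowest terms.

Distribute over the terms of R2 (each basis-blade product reordered to ascending indices, repeated generators contracted through their squares):
R1 (-3/2*γ1) = -53/40*γ1 - 1/5*γ2 + 49/50*γ3 + 9/4*γ4 + 9/10*γ123 + 39/20*γ124 + 57/100*γ134
R1 (2/3*γ2) = -4/45*γ1 + 53/90*γ2 + 2/5*γ3 + 13/15*γ4 - 98/225*γ123 - γ124 - 19/75*γ234
R1 (γ3) = 49/75*γ1 - 3/5*γ2 + 53/60*γ3 + 19/50*γ4 - 2/15*γ123 - 3/2*γ134 + 13/10*γ234
R1 (6*γ4) = 9*γ1 - 39/5*γ2 - 57/25*γ3 + 53/10*γ4 - 4/5*γ124 + 98/25*γ134 - 18/5*γ234
Summing the partial products and collecting blades:
Answer: 14831/1800*γ1 - 721/90*γ2 - 1/60*γ3 + 2639/300*γ4 + 149/450*γ123 + 3/20*γ124 + 299/100*γ134 - 383/150*γ234


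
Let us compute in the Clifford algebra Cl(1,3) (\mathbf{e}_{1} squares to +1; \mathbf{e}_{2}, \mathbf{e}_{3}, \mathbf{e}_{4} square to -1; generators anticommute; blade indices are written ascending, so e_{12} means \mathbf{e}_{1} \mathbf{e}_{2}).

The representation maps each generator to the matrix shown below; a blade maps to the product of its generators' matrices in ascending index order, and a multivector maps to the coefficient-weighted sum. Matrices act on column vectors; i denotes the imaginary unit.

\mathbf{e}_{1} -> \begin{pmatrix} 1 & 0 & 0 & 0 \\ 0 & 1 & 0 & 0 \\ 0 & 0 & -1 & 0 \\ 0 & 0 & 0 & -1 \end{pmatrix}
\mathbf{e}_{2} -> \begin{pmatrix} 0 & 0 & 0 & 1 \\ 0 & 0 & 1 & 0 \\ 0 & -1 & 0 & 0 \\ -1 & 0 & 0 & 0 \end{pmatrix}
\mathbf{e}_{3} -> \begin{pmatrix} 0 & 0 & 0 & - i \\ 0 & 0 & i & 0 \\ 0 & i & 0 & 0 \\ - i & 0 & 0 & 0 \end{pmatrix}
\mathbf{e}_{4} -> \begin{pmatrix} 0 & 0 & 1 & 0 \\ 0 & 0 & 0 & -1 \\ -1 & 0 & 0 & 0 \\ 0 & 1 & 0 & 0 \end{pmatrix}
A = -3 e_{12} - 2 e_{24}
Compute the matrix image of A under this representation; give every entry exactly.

Bivector images (products of the table entries): rho(e_{12}) = rho(\mathbf{e}_{1})rho(\mathbf{e}_{2}) = \begin{pmatrix} 0 & 0 & 0 & 1 \\ 0 & 0 & 1 & 0 \\ 0 & 1 & 0 & 0 \\ 1 & 0 & 0 & 0 \end{pmatrix}; rho(e_{24}) = rho(\mathbf{e}_{2})rho(\mathbf{e}_{4}) = \begin{pmatrix} 0 & 1 & 0 & 0 \\ -1 & 0 & 0 & 0 \\ 0 & 0 & 0 & 1 \\ 0 & 0 & -1 & 0 \end{pmatrix}.
M = (-3)*rho(e_{12}) + (-2)*rho(e_{24}), summed entrywise:
Answer: \begin{pmatrix} 0 & -2 & 0 & -3 \\ 2 & 0 & -3 & 0 \\ 0 & -3 & 0 & -2 \\ -3 & 0 & 2 & 0 \end{pmatrix}


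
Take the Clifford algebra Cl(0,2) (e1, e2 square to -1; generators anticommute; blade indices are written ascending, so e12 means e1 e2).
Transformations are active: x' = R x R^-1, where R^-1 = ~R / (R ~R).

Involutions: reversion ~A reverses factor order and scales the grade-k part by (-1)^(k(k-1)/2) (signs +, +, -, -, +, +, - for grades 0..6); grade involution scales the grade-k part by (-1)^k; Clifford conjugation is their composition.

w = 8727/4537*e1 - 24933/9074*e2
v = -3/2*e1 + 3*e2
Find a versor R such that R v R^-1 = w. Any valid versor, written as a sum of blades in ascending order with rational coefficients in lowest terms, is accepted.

Sketch: the shared square -45/4 makes R = v + w = 3843/9074*e1 + 2289/9074*e2 the natural versor; its sandwich fixes that direction, negates (v - w)/2, and sends v to w.
Answer: 3843/9074*e1 + 2289/9074*e2


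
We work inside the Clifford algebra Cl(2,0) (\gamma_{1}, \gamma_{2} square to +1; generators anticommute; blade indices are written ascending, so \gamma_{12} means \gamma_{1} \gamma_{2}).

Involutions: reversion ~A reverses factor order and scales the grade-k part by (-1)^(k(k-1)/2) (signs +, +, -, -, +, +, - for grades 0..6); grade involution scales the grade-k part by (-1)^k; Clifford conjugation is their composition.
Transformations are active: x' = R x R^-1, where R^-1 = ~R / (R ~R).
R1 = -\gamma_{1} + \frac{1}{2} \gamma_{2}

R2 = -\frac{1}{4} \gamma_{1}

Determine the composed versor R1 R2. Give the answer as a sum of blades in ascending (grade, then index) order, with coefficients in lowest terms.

Distribute over the terms of R2 (each basis-blade product reordered to ascending indices, repeated generators contracted through their squares):
R1 (-\frac{1}{4} \gamma_{1}) = \frac{1}{4} + \frac{1}{8} \gamma_{12}
Answer: \frac{1}{4} + \frac{1}{8} \gamma_{12}


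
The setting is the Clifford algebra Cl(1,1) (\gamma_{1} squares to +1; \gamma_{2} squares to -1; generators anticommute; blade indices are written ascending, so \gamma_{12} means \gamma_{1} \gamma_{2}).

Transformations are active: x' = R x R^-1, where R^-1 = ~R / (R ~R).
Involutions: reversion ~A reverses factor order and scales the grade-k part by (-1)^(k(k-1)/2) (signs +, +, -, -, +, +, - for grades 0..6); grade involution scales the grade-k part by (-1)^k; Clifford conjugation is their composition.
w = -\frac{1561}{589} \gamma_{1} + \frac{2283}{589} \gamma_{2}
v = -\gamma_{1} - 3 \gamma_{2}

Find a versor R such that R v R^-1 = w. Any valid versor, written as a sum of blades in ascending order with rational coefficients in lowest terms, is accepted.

The midline construction: v and w both square to -8, so reflecting in their sum -\frac{2150}{589} \gamma_{1} + \frac{516}{589} \gamma_{2} exchanges them.
Answer: -\frac{2150}{589} \gamma_{1} + \frac{516}{589} \gamma_{2}


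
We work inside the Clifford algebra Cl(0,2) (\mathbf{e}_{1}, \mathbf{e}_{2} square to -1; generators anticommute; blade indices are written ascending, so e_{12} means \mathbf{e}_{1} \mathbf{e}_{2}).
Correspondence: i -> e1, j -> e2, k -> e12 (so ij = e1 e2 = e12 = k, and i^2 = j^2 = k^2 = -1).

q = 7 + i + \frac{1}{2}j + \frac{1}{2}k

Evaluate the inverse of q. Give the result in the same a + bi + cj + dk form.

In blades: q = 7 + e_{1} + \frac{1}{2} e_{2} + \frac{1}{2} e_{12}.
With qbar = 7 - e_{1} - \frac{1}{2} e_{2} - \frac{1}{2} e_{12} (scalar fixed, mapped units negated), q qbar = \frac{101}{2} (the sum of squared coefficients), so q^-1 = qbar / (\frac{101}{2}) = \frac{14}{101} - \frac{2}{101} e_{1} - \frac{1}{101} e_{2} - \frac{1}{101} e_{12}; translating back:
Answer: \frac{14}{101} - \frac{2}{101}i - \frac{1}{101}j - \frac{1}{101}k


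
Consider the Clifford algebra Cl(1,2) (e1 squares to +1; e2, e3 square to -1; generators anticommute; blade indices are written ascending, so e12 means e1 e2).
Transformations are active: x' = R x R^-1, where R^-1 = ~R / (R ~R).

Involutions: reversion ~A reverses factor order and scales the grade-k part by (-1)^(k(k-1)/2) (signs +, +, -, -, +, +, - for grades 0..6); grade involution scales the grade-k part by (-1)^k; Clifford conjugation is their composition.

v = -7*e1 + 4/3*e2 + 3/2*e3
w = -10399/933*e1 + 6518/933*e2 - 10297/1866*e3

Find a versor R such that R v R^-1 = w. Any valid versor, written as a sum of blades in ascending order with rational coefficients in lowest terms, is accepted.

Construction: equal norms (both 1619/36) license R = v + w = -16930/933*e1 + 7762/933*e2 - 3749/933*e3 — nothing changes along that direction, while (v - w)/2 changes sign, so v maps onto w.
Answer: -16930/933*e1 + 7762/933*e2 - 3749/933*e3


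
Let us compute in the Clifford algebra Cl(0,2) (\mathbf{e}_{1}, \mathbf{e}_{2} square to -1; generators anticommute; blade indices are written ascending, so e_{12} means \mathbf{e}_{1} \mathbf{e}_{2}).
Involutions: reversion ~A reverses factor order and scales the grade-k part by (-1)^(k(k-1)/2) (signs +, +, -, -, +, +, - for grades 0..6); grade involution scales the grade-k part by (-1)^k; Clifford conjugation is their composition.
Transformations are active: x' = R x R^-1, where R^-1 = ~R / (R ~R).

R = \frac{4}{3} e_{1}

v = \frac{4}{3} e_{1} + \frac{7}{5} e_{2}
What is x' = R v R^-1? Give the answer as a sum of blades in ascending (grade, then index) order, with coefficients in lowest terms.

~R = \frac{4}{3} e_{1}, and R ~R = -\frac{16}{9}, so R^-1 = ~R / (-\frac{16}{9}).
R v = -\frac{16}{9} + \frac{28}{15} e_{12}
Answer: \frac{4}{3} e_{1} - \frac{7}{5} e_{2}


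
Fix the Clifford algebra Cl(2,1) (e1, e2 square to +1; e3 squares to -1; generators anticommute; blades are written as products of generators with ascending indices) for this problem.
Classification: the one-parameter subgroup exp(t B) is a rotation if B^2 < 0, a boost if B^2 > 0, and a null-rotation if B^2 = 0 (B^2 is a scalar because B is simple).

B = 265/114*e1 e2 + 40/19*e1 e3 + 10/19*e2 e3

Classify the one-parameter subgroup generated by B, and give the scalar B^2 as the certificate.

B^2 term by term: the squares give (265/114)^2*(e1 e2)^2 + (40/19)^2*(e1 e3)^2 + (10/19)^2*(e2 e3)^2 = 70225/12996*(-1) + 1600/361*(+1) + 100/361*(+1) = -25/36 (each basis 2-blade squares to minus the product of its generators' squares); cross terms between blades sharing an index anticommute and cancel. So B^2 = -25/36.
Answer: rotation, certificate B^2 = -25/36. The scalar -25/36 is the complete invariant here: its sign names the subgroup type.


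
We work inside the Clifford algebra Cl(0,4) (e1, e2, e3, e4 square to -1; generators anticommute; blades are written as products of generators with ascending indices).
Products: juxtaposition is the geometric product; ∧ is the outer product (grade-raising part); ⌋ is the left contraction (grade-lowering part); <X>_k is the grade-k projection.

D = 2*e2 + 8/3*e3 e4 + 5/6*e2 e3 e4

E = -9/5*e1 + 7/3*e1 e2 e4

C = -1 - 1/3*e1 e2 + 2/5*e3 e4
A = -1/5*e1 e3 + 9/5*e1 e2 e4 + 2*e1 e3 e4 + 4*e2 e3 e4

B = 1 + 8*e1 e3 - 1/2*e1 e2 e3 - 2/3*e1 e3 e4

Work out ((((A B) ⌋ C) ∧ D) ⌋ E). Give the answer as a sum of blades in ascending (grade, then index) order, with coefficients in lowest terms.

step 1: 4/15 + 1/10*e2 - 242/15*e4 - 8/3*e1 e2 - 1/5*e1 e3 - 2*e1 e4 + 6/5*e2 e3 + e2 e4 - 9/10*e3 e4 - 151/5*e1 e2 e4 + 2*e1 e3 e4 + 92/5*e2 e3 e4
step 2: -179/225 - 1/30*e1 - 484/75*e3 - 4/45*e1 e2 + 8/75*e3 e4
step 3: -358/225*e2 - 1/15*e1 e2 + 968/75*e2 e3 - 1432/675*e3 e4 - 4/45*e1 e3 e4 - 607/1350*e2 e3 e4 - 143/540*e1 e2 e3 e4
step 4: 7/45*e4 - 2506/675*e1 e4
Answer: 7/45*e4 - 2506/675*e1 e4


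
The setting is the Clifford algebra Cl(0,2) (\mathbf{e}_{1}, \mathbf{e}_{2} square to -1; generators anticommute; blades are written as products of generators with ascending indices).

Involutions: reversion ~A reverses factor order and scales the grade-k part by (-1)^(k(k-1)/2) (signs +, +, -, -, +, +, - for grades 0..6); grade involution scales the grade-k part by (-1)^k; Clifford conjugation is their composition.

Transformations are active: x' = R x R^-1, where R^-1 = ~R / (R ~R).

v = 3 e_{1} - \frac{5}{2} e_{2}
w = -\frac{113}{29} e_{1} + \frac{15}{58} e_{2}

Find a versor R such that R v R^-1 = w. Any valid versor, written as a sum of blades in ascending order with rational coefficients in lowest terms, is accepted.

Key observation: q(v) = q(w) = -\frac{61}{4} (sandwiches preserve the norm), so R = v + w = -\frac{26}{29} e_{1} - \frac{65}{29} e_{2} works whenever it is invertible — the component of v along it is kept and (v - w)/2 reverses, sending v to w.
Answer: -\frac{26}{29} e_{1} - \frac{65}{29} e_{2}


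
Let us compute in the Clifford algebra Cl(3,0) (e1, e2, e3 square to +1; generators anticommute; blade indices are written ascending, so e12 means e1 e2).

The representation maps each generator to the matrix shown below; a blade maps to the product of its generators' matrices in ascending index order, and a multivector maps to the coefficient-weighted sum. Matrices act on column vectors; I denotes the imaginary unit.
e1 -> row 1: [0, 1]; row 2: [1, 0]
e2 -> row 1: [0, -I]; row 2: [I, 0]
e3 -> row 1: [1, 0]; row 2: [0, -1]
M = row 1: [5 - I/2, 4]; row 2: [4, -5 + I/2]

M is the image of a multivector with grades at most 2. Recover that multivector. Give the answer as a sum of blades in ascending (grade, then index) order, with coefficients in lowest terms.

Method: 1, rho(e1), rho(e2), rho(e3) form a trace-orthogonal basis of the 2x2 complex matrices (tr(X Y) = 2 if X = Y, else 0), so M = m0*1 + m1*rho(e1) + m2*rho(e2) + m3*rho(e3) with m0 = tr(M)/2 = 0, m1 = tr(M rho(e1))/2 = 4, m2 = tr(M rho(e2))/2 = 0, m3 = tr(M rho(e3))/2 = 5 - I/2.
Multiplying table entries, the bivector images are rho(e12) = I*rho(e3), rho(e13) = -I*rho(e2), rho(e23) = I*rho(e1); with real blade coefficients the real parts of m0..m3 are the coefficients of 1, e1, e2, e3 and the imaginary parts give the bivectors (e23: Im m1, e13: -Im m2, e12: Im m3).
Answer: 4*e1 + 5*e3 - 1/2*e12


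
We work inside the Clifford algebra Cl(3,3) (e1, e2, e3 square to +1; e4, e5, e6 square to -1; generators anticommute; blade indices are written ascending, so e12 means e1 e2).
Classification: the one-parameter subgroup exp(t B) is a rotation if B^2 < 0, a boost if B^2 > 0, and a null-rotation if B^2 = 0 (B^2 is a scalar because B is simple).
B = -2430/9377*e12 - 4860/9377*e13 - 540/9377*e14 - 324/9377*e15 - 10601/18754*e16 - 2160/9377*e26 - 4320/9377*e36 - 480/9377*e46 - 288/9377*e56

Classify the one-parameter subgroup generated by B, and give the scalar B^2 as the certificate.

B^2 term by term: the squares give (-2430/9377)^2*(e12)^2 + (-4860/9377)^2*(e13)^2 + (-540/9377)^2*(e14)^2 + (-324/9377)^2*(e15)^2 + (-10601/18754)^2*(e16)^2 + (-2160/9377)^2*(e26)^2 + (-4320/9377)^2*(e36)^2 + (-480/9377)^2*(e46)^2 + (-288/9377)^2*(e56)^2 = 5904900/87928129*(-1) + 23619600/87928129*(-1) + 291600/87928129*(+1) + 104976/87928129*(+1) + 112381201/351712516*(+1) + 4665600/87928129*(+1) + 18662400/87928129*(+1) + 230400/87928129*(-1) + 82944/87928129*(-1) = 1/4 (each basis 2-blade squares to minus the product of its generators' squares); cross terms between blades sharing an index anticommute and cancel; the commuting (index-disjoint) pairs give grade-4 terms 2*c*c'*(blade product), which cancel blade by blade — e1236: 20995200/87928129 - 20995200/87928129 = 0; e1246: 2332800/87928129 - 2332800/87928129 = 0; e1256: 1399680/87928129 - 1399680/87928129 = 0; e1346: 4665600/87928129 - 4665600/87928129 = 0; e1356: 2799360/87928129 - 2799360/87928129 = 0; e1456: 311040/87928129 - 311040/87928129 = 0 — confirming B is simple. So B^2 = 1/4.
Answer: boost, certificate B^2 = 1/4. B^2 = 1/4 is basis-independent, so its sign is the whole story.


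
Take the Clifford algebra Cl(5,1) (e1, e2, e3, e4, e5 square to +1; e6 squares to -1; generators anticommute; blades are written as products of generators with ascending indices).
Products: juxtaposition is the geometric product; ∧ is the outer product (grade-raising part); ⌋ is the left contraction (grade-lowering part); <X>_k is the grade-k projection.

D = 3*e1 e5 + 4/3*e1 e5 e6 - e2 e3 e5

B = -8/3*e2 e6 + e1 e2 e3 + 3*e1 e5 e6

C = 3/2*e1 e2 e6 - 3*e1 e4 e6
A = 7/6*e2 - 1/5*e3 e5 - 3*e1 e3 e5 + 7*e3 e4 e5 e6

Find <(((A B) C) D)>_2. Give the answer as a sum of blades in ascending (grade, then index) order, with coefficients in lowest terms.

step 1: -28/9*e6 - 7/6*e1 e3 + 3*e2 e5 - 9*e3 e6 + 1/5*e1 e2 e5 + 21*e1 e3 e4 - 3/5*e1 e3 e6 - 7/2*e1 e2 e5 e6 + 56/3*e2 e3 e4 e5 + 8/15*e2 e3 e5 e6 + 8*e1 e2 e3 e5 e6 - 7*e1 e2 e4 e5 e6
step 2: -21/4*e5 + 14/3*e1 e2 - 28/3*e1 e4 + 9/10*e2 e3 - 21*e2 e5 + 9/5*e3 e4 + 12*e3 e5 - 63*e3 e6 - 21/2*e4 e5 - 3/10*e5 e6 + 27/2*e1 e2 e3 + 27*e1 e3 e4 + 4/5*e1 e3 e5 - 9/2*e1 e5 e6 - 7/4*e2 e3 e6 + 21/2*e2 e4 e5 - 7/2*e3 e4 e6 + 24*e2 e3 e4 e5 + 63/2*e2 e3 e4 e6 + 3/5*e2 e4 e5 e6 + 8/5*e1 e2 e3 e4 e5 + 56*e1 e2 e3 e5 e6 + 9*e1 e2 e4 e5 e6 - 28*e1 e3 e4 e5 e6
step 3: -6 + 307/20*e1 + 12*e2 + 117/5*e3 + 24*e4 + 9/10*e5 + 27/2*e6 - 311/5*e1 e2 + 36*e1 e3 - 299/10*e1 e4 + 27/2*e1 e5 - 481/10*e1 e6 + 959/12*e2 e3 + 12*e2 e4 - 14*e2 e5 - 287/6*e3 e4 + 16/15*e3 e6 + 28*e4 e5 + 7/4*e5 e6 - 307/10*e1 e2 e4 - 28*e1 e2 e6 - 266/3*e1 e3 e5 + 16*e1 e3 e6 - 14*e1 e4 e6 + 153/10*e2 e3 e4 + 81/2*e2 e3 e5 - 1683/10*e2 e3 e6 + 9/5*e2 e4 e5 - 27*e2 e4 e6 + 511/9*e2 e5 e6 + 81*e3 e4 e5 + 423/5*e3 e4 e6 - 343/18*e4 e5 e6 + 72*e1 e2 e3 e4 + 151/30*e1 e2 e3 e5 - 9/2*e1 e2 e3 e6 + 27*e1 e2 e4 e5 + 61/5*e1 e2 e4 e6 + 151/15*e1 e3 e4 e5 + 9*e1 e3 e4 e6 + 189*e1 e3 e5 e6 + 32/15*e2 e3 e4 e6 + 18*e2 e3 e5 e6 + 7/2*e2 e4 e5 e6 + 36*e3 e4 e5 e6 + 154/3*e1 e2 e3 e4 e5 + 32*e1 e2 e3 e4 e6 - 81/20*e1 e2 e3 e5 e6 - 81/10*e1 e3 e4 e5 e6 - 189/2*e1 e2 e3 e4 e5 e6
step 4: -311/5*e1 e2 + 36*e1 e3 - 299/10*e1 e4 + 27/2*e1 e5 - 481/10*e1 e6 + 959/12*e2 e3 + 12*e2 e4 - 14*e2 e5 - 287/6*e3 e4 + 16/15*e3 e6 + 28*e4 e5 + 7/4*e5 e6
Answer: -311/5*e1 e2 + 36*e1 e3 - 299/10*e1 e4 + 27/2*e1 e5 - 481/10*e1 e6 + 959/12*e2 e3 + 12*e2 e4 - 14*e2 e5 - 287/6*e3 e4 + 16/15*e3 e6 + 28*e4 e5 + 7/4*e5 e6


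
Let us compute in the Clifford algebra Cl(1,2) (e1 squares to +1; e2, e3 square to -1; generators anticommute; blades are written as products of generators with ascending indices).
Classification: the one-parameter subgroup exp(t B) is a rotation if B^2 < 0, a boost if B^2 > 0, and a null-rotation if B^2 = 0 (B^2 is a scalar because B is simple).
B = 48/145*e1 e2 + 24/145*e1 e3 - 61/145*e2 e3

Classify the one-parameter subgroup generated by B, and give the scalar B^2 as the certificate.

B^2 term by term: the squares give (48/145)^2*(e1 e2)^2 + (24/145)^2*(e1 e3)^2 + (-61/145)^2*(e2 e3)^2 = 2304/21025*(+1) + 576/21025*(+1) + 3721/21025*(-1) = -1/25 (each basis 2-blade squares to minus the product of its generators' squares); cross terms between blades sharing an index anticommute and cancel. So B^2 = -1/25.
Answer: rotation, certificate B^2 = -1/25. Certificate logic: -1/25 is a conjugation-invariant scalar, so its sign fixes rotation versus boost versus null-rotation outright.


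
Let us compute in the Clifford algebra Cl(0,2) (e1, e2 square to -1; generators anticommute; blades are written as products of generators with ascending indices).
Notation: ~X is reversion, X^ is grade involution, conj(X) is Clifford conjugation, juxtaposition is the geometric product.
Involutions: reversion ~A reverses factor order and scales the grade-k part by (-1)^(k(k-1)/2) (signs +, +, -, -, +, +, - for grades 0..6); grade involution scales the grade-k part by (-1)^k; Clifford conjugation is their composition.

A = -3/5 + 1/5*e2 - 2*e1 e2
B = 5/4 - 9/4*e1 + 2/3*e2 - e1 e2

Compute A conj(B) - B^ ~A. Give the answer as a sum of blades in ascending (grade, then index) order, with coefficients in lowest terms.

first term: 83/60 - 149/60*e1 - 77/20*e2 - 71/20*e1 e2
second term: 83/60 - 149/60*e1 - 77/20*e2 + 71/20*e1 e2
Answer: -71/10*e1 e2


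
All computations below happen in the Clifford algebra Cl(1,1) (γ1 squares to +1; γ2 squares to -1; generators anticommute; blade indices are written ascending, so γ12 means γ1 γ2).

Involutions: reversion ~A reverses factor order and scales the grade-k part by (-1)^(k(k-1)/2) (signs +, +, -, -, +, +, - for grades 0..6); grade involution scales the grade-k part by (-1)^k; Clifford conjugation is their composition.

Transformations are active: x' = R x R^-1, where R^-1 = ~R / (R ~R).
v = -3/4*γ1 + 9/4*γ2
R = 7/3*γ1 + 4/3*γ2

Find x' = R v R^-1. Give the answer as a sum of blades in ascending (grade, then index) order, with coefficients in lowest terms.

~R = 7/3*γ1 + 4/3*γ2, and R ~R = 11/3, so R^-1 = ~R / (11/3).
R v = -19/4 + 25/4*γ12
Answer: -233/44*γ1 - 251/44*γ2


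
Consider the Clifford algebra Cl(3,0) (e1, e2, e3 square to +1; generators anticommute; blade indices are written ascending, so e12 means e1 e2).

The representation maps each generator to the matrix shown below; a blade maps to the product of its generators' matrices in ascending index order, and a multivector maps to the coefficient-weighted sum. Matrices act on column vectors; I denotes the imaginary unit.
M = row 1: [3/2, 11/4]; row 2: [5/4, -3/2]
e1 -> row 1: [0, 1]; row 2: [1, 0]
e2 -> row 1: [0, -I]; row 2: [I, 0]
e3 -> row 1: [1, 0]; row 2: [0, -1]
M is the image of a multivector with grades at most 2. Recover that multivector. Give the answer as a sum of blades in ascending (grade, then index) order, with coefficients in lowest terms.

Method: 1, rho(e1), rho(e2), rho(e3) form a trace-orthogonal basis of the 2x2 complex matrices (tr(X Y) = 2 if X = Y, else 0), so M = m0*1 + m1*rho(e1) + m2*rho(e2) + m3*rho(e3) with m0 = tr(M)/2 = 0, m1 = tr(M rho(e1))/2 = 2, m2 = tr(M rho(e2))/2 = 3*I/4, m3 = tr(M rho(e3))/2 = 3/2.
Multiplying table entries, the bivector images are rho(e12) = I*rho(e3), rho(e13) = -I*rho(e2), rho(e23) = I*rho(e1); with real blade coefficients the real parts of m0..m3 are the coefficients of 1, e1, e2, e3 and the imaginary parts give the bivectors (e23: Im m1, e13: -Im m2, e12: Im m3).
Answer: 2*e1 + 3/2*e3 - 3/4*e13


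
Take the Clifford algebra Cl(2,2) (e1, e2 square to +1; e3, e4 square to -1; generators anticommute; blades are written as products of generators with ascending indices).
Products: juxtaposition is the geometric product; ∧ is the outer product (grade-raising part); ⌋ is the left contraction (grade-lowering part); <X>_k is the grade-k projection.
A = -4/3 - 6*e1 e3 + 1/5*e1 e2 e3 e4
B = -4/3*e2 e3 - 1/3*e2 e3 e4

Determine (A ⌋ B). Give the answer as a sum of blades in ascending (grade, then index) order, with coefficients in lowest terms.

step 1: 16/9*e2 e3 + 4/9*e2 e3 e4
Answer: 16/9*e2 e3 + 4/9*e2 e3 e4


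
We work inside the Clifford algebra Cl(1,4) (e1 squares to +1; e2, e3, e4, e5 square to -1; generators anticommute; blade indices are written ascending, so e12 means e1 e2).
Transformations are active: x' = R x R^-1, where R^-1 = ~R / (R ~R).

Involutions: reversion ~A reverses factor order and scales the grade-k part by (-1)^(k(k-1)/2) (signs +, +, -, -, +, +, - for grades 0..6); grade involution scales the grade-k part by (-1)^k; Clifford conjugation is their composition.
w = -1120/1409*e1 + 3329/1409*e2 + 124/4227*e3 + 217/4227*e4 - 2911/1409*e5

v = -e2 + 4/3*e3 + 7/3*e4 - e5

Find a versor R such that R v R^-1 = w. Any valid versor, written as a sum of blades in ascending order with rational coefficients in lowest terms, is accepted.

Why this works: both vectors square to -83/9, so q(v) = q(w) and R = v + w = -1120/1409*e1 + 1920/1409*e2 + 1920/1409*e3 + 3360/1409*e4 - 4320/1409*e5 carries v to w — its own direction survives, the complement (v - w)/2 flips.
Answer: -1120/1409*e1 + 1920/1409*e2 + 1920/1409*e3 + 3360/1409*e4 - 4320/1409*e5


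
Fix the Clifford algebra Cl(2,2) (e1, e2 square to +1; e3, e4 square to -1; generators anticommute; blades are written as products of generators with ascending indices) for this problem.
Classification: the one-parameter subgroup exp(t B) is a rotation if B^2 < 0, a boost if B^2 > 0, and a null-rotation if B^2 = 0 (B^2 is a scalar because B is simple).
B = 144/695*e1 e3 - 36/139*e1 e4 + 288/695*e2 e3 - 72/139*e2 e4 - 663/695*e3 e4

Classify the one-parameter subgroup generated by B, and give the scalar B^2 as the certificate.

B^2 term by term: the squares give (144/695)^2*(e1 e3)^2 + (-36/139)^2*(e1 e4)^2 + (288/695)^2*(e2 e3)^2 + (-72/139)^2*(e2 e4)^2 + (-663/695)^2*(e3 e4)^2 = 20736/483025*(+1) + 1296/19321*(+1) + 82944/483025*(+1) + 5184/19321*(+1) + 439569/483025*(-1) = -9/25 (each basis 2-blade squares to minus the product of its generators' squares); cross terms between blades sharing an index anticommute and cancel; the commuting (index-disjoint) pairs give grade-4 terms 2*c*c'*(blade product), which cancel blade by blade — e1 e2 e3 e4: 20736/96605 - 20736/96605 = 0 — confirming B is simple. So B^2 = -9/25.
Answer: rotation, certificate B^2 = -9/25. The scalar -9/25 is the complete invariant here: its sign names the subgroup type.


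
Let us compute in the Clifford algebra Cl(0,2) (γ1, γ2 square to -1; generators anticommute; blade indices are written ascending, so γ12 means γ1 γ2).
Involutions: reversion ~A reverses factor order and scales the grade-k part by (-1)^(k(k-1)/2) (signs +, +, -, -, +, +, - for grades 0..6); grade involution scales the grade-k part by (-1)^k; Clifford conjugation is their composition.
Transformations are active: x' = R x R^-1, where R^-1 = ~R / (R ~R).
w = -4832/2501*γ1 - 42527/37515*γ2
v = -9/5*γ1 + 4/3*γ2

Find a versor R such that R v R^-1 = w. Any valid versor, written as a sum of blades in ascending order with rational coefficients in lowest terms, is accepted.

The midline construction: v and w both square to -1129/225, so reflecting in their sum -46669/12505*γ1 + 7493/37515*γ2 exchanges them.
Answer: -46669/12505*γ1 + 7493/37515*γ2


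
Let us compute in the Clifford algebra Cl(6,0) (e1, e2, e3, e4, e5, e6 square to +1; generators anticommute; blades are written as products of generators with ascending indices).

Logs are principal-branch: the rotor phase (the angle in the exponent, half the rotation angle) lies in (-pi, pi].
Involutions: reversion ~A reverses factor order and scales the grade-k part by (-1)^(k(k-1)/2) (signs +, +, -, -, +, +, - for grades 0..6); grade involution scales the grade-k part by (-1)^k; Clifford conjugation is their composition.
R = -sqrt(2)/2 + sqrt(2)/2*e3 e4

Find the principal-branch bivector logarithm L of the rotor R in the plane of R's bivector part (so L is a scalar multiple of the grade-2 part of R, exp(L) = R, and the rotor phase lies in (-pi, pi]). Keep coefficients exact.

The scalar part of R is -sqrt(2)/2, and that scalar determines the rotor phase on the principal branch; recovering the unit plane as bivector-part over sine of the phase gives L = phase * plane.
Concretely: cos(phase) = -sqrt(2)/2 gives phase = ±3*pi/4, and since phase/sin(phase) is even the sign is immaterial: L = (phase/sin(phase)) * <R>_2 = (3*sqrt(2)*pi/4) * <R>_2.
Answer: 3*pi/4*e3 e4


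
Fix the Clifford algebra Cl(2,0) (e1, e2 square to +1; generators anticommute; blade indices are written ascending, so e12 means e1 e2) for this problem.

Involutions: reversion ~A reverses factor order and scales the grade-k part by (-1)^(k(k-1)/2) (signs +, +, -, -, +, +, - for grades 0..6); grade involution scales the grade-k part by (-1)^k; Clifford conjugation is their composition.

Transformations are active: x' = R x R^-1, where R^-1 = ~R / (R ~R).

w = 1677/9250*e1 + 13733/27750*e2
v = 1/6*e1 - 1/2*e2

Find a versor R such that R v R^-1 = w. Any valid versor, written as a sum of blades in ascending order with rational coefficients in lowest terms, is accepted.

Equal squares first: v^2 = w^2 = 5/18. Then v + w = 4828/13875*e1 - 71/13875*e2 is a versor taking v to w, provided it is invertible.
Answer: 4828/13875*e1 - 71/13875*e2


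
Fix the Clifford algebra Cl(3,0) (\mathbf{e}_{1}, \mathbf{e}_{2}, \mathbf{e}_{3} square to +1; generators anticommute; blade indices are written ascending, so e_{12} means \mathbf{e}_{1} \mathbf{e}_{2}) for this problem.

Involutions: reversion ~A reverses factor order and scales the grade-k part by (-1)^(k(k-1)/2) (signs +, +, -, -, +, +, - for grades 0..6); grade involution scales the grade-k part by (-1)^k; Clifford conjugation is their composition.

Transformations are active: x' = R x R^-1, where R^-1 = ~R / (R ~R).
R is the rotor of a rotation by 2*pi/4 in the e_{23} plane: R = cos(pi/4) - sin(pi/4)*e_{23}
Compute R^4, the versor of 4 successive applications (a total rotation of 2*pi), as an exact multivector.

Rotor phase runs at HALF the rotation angle; powers of one rotor simply add phase, so after 4 steps in e_{23} the phase is 4*pi/4 = \pi and R^4 = cos(\pi) - sin(\pi)*e_{23}.
cos(\pi) = -1 and sin(\pi) = 0, so R^4 = -1. The total rotation 2*pi is 1 full turn, so every vector returns to itself, yet the rotor is -1, on the OTHER sheet of the double cover (an odd number of 2*pi turns).
Answer: -1


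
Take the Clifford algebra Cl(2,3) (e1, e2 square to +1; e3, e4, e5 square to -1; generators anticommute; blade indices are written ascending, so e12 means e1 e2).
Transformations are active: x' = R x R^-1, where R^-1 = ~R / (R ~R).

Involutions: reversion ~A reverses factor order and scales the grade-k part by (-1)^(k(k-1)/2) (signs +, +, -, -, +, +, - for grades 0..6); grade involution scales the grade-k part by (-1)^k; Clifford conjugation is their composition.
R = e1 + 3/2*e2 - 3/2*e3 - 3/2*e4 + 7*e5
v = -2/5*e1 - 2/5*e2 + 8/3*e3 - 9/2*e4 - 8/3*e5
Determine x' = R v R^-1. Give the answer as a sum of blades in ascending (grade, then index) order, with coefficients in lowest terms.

~R = e1 + 3/2*e2 - 3/2*e3 - 3/2*e4 + 7*e5, and R ~R = -201/4, so R^-1 = ~R / (-201/4).
R v = 179/12 + 1/5*e12 + 31/15*e13 - 51/10*e14 + 2/15*e15 + 17/5*e23 - 147/20*e24 - 6/5*e25 + 43/4*e34 - 44/3*e35 + 71/2*e45
Answer: -584/3015*e1 - 493/1005*e2 - 119/67*e3 + 2167/402*e4 - 898/603*e5


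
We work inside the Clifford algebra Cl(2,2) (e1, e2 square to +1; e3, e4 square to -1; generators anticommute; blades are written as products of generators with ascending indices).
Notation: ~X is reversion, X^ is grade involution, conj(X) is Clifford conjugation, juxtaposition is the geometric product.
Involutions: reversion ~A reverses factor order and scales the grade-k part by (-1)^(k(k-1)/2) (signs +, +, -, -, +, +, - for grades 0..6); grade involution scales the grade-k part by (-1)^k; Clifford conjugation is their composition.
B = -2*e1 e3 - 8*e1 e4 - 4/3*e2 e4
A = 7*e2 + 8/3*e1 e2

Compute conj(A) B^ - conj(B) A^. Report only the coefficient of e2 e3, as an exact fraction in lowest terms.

first term: 28/3*e4 + 32/9*e1 e4 - 16/3*e2 e3 - 64/3*e2 e4 - 14*e1 e2 e3 - 56*e1 e2 e4
second term: 28/3*e4 - 32/9*e1 e4 + 16/3*e2 e3 + 64/3*e2 e4 + 14*e1 e2 e3 + 56*e1 e2 e4
Answer: -32/3


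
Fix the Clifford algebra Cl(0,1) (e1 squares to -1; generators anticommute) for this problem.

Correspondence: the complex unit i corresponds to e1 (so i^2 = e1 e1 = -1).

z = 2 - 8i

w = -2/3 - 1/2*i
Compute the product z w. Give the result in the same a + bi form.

In blades: z = 2 - 8*e1, w = -2/3 - 1/2*e1.
Distribute z over w term by term (generator squares from the signature, products reordered to ascending indices): (2)*w = -4/3 - e1; (-8*e1)*w = -4 + 16/3*e1.
Sum: -16/3 + 13/3*e1; translating back through the correspondence:
Answer: -16/3 + 13/3*i


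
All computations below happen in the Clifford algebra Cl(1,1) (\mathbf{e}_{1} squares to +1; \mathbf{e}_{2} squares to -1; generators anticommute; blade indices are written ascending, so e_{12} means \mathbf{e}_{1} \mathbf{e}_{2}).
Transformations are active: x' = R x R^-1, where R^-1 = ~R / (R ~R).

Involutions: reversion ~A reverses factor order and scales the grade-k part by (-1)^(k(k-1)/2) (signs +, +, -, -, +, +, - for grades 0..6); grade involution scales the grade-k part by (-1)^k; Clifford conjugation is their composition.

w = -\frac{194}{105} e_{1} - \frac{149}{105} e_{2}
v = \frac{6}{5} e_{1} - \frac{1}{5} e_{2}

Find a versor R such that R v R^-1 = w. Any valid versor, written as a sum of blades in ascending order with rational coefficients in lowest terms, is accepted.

Reasoning: v^2 = w^2 = \frac{7}{5} since conjugation preserves the quadratic form; R = v + w = -\frac{68}{105} e_{1} - \frac{34}{21} e_{2} is then valid when invertible, keeping its own part and reversing (v - w)/2.
Answer: -\frac{68}{105} e_{1} - \frac{34}{21} e_{2}


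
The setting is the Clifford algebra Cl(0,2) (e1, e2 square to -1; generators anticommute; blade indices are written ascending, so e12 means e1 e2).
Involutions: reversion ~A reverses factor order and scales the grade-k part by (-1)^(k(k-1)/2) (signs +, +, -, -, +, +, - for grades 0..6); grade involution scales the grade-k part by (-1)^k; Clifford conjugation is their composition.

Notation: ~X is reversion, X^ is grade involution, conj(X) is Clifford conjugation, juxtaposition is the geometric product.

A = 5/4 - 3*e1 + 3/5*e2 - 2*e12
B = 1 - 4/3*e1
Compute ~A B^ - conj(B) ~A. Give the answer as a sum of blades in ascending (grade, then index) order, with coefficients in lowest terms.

first term: 21/4 - 4/3*e1 + 49/15*e2 + 6/5*e12
second term: 21/4 - 4/3*e1 - 31/15*e2 + 14/5*e12
Answer: 16/3*e2 - 8/5*e12
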